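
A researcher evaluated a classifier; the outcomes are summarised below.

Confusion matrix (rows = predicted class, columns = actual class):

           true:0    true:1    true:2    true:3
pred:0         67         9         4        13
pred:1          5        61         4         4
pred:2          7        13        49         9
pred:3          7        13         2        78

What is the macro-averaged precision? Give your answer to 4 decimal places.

0.7382

Per-class precision (TP/(TP+FP)):
  0: TP=67, FP=9+4+13=26 → 67/93 = 0.72043
  1: TP=61, FP=5+4+4=13 → 61/74 = 0.82432
  2: TP=49, FP=7+13+9=29 → 49/78 = 0.62821
  3: TP=78, FP=7+13+2=22 → 78/100 = 0.78000
Macro-precision = mean = (0.72043 + 0.82432 + 0.62821 + 0.78000) / 4 = 0.7382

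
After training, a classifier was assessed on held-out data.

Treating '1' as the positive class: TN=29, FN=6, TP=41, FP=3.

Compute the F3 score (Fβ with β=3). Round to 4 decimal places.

Fβ = (1+β²)·TP / ((1+β²)·TP + β²·FN + FP), with β²=9
= 10·41 / (10·41 + 9·6 + 3) = 0.8779

0.8779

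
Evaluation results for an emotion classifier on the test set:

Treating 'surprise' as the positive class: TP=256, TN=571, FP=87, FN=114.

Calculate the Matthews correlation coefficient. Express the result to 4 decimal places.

0.5697

MCC = (TP·TN − FP·FN) / √((TP+FP)(TP+FN)(TN+FP)(TN+FN))
Numerator = 256·571 − 87·114 = 136258
Denominator = √(343·370·658·685) = √57202144300 = 239169.6977
MCC = 136258 / 239169.6977 = 0.5697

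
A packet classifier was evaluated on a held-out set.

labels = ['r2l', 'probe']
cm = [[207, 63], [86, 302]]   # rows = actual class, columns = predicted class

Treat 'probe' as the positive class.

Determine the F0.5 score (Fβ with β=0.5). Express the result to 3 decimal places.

Fβ = (1+β²)·TP / ((1+β²)·TP + β²·FN + FP), with β²=1/4
= 1.25·302 / (1.25·302 + 0.25·86 + 63) = 0.817

0.817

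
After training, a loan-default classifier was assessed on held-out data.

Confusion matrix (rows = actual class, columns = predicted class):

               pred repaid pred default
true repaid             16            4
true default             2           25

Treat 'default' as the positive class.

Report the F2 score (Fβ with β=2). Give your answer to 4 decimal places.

0.9124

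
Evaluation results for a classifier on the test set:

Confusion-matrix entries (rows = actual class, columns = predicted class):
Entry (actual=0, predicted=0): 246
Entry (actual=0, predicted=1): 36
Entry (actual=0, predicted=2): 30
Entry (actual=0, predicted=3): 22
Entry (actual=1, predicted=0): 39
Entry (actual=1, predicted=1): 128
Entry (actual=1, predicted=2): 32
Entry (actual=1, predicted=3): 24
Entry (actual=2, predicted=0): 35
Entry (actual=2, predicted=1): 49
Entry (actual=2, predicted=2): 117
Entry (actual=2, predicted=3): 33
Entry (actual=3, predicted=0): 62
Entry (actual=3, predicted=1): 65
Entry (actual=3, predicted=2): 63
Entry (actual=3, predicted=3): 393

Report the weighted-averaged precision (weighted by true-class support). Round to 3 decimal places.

Per-class precision (TP/(TP+FP)):
  0: TP=246, FP=39+35+62=136 → 246/382 = 0.6440
  1: TP=128, FP=36+49+65=150 → 128/278 = 0.4604
  2: TP=117, FP=30+32+63=125 → 117/242 = 0.4835
  3: TP=393, FP=22+24+33=79 → 393/472 = 0.8326
Weighted-precision = Σ (supportᵢ/N)·precisionᵢ with N=1374: (334/1374)·0.6440 + (223/1374)·0.4604 + (234/1374)·0.4835 + (583/1374)·0.8326 = 0.667

0.667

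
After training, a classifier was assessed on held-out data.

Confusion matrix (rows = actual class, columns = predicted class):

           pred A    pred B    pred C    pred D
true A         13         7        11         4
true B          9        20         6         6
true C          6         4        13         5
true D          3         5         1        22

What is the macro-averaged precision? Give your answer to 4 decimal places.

0.4972

Per-class precision (TP/(TP+FP)):
  A: TP=13, FP=9+6+3=18 → 13/31 = 0.41935
  B: TP=20, FP=7+4+5=16 → 20/36 = 0.55556
  C: TP=13, FP=11+6+1=18 → 13/31 = 0.41935
  D: TP=22, FP=4+6+5=15 → 22/37 = 0.59459
Macro-precision = mean = (0.41935 + 0.55556 + 0.41935 + 0.59459) / 4 = 0.4972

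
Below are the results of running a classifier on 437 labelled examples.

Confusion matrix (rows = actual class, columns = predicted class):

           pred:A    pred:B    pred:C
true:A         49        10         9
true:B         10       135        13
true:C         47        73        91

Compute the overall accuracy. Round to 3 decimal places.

Accuracy = trace / total = (49+135+91=275) / 437 = 275/437 = 0.629

0.629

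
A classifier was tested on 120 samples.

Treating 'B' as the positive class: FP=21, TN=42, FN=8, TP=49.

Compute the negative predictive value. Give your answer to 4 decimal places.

NPV = TN/(TN+FN) = 42/(42+8) = 0.8400

0.8400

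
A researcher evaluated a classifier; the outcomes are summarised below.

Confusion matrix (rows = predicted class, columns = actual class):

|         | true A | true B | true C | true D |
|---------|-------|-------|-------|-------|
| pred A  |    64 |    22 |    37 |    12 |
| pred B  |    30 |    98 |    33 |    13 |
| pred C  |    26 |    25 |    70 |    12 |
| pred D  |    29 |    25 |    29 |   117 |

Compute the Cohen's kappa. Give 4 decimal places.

Observed agreement pₒ = trace/N = 349/642 = 0.54361
Expected agreement pₑ = Σ (rowᵢ·colᵢ)/N² = (149·135 + 170·174 + 169·133 + 154·200)/642² = 0.24983
κ = (pₒ − pₑ)/(1 − pₑ) = (0.54361 − 0.24983)/(1 − 0.24983) = 0.3916

0.3916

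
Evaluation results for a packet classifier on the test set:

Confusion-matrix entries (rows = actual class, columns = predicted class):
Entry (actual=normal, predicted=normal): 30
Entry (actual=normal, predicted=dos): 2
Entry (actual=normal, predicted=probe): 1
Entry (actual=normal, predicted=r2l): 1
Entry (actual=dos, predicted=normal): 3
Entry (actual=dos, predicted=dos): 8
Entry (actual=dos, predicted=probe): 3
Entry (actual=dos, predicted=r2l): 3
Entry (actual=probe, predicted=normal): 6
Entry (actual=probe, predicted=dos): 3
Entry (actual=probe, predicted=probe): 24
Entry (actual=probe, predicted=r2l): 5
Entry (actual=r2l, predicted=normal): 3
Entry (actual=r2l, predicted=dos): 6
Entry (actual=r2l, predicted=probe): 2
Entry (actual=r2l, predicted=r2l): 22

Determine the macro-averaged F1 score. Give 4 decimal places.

Per-class F1 score (2·TP/(2·TP+FP+FN)):
  normal: TP=30, FP=3+6+3=12, FN=2+1+1=4 → 60/76 = 0.78947
  dos: TP=8, FP=2+3+6=11, FN=3+3+3=9 → 16/36 = 0.44444
  probe: TP=24, FP=1+3+2=6, FN=6+3+5=14 → 48/68 = 0.70588
  r2l: TP=22, FP=1+3+5=9, FN=3+6+2=11 → 44/64 = 0.68750
Macro-F1 score = mean = (0.78947 + 0.44444 + 0.70588 + 0.68750) / 4 = 0.6568

0.6568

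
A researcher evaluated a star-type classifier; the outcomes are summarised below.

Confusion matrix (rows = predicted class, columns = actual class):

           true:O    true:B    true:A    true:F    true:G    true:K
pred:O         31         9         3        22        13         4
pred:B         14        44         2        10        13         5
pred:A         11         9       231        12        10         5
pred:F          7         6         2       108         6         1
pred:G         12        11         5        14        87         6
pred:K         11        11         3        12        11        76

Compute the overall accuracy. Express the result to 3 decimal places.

Accuracy = trace / total = (31+44+231+108+87+76=577) / 837 = 577/837 = 0.689

0.689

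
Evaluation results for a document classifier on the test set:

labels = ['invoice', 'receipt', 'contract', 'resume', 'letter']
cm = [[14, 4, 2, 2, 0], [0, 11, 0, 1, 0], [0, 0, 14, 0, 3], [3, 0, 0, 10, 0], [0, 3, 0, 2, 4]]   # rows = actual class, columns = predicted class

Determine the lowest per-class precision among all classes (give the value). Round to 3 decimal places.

0.571

Per-class precision (TP/(TP+FP)):
  invoice: TP=14, FP=0+0+3+0=3 → 14/17 = 0.8235
  receipt: TP=11, FP=4+0+0+3=7 → 11/18 = 0.6111
  contract: TP=14, FP=2+0+0+0=2 → 14/16 = 0.8750
  resume: TP=10, FP=2+1+0+2=5 → 10/15 = 0.6667
  letter: TP=4, FP=0+0+3+0=3 → 4/7 = 0.5714
Lowest is class 'letter' with precision = 0.571.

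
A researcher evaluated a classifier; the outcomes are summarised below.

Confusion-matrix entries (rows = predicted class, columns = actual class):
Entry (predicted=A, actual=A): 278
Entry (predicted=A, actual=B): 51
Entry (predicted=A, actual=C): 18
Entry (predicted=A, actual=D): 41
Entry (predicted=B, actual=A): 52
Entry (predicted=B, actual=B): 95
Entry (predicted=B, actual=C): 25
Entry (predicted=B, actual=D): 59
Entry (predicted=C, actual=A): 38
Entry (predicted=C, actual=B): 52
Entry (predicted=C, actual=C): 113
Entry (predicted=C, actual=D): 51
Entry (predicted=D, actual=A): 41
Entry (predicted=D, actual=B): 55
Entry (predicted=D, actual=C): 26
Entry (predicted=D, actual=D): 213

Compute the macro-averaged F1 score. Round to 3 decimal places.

Per-class F1 score (2·TP/(2·TP+FP+FN)):
  A: TP=278, FP=51+18+41=110, FN=52+38+41=131 → 556/797 = 0.6976
  B: TP=95, FP=52+25+59=136, FN=51+52+55=158 → 190/484 = 0.3926
  C: TP=113, FP=38+52+51=141, FN=18+25+26=69 → 226/436 = 0.5183
  D: TP=213, FP=41+55+26=122, FN=41+59+51=151 → 426/699 = 0.6094
Macro-F1 score = mean = (0.6976 + 0.3926 + 0.5183 + 0.6094) / 4 = 0.554

0.554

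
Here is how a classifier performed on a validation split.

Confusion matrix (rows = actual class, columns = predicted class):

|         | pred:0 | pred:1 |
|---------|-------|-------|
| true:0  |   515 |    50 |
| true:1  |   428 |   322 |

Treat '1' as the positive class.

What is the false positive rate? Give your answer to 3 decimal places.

FPR = FP/(FP+TN) = 50/(50+515) = 0.088

0.088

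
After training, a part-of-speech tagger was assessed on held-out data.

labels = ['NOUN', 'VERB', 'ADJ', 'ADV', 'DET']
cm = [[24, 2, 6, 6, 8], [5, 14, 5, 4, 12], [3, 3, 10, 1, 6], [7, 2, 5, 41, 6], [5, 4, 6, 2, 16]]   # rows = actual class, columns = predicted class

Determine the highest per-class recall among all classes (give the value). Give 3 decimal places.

0.672

Per-class recall (TP/(TP+FN)):
  NOUN: TP=24, FN=2+6+6+8=22 → 24/46 = 0.5217
  VERB: TP=14, FN=5+5+4+12=26 → 14/40 = 0.3500
  ADJ: TP=10, FN=3+3+1+6=13 → 10/23 = 0.4348
  ADV: TP=41, FN=7+2+5+6=20 → 41/61 = 0.6721
  DET: TP=16, FN=5+4+6+2=17 → 16/33 = 0.4848
Highest is class 'ADV' with recall = 0.672.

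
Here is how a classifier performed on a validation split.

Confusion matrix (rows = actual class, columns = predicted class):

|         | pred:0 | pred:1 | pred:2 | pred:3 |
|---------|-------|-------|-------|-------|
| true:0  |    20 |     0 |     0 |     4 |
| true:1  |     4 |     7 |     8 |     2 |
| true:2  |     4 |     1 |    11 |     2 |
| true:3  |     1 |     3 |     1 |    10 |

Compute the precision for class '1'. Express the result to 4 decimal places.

0.6364

precision = TP/(TP+FP).
1: TP=7, FP=0+1+3=4 → 7/11 = 0.63636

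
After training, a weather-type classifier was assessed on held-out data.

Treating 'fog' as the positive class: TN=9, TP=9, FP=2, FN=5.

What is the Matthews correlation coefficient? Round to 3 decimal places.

0.461

MCC = (TP·TN − FP·FN) / √((TP+FP)(TP+FN)(TN+FP)(TN+FN))
Numerator = 9·9 − 2·5 = 71
Denominator = √(11·14·11·14) = √23716 = 154.0000
MCC = 71 / 154.0000 = 0.461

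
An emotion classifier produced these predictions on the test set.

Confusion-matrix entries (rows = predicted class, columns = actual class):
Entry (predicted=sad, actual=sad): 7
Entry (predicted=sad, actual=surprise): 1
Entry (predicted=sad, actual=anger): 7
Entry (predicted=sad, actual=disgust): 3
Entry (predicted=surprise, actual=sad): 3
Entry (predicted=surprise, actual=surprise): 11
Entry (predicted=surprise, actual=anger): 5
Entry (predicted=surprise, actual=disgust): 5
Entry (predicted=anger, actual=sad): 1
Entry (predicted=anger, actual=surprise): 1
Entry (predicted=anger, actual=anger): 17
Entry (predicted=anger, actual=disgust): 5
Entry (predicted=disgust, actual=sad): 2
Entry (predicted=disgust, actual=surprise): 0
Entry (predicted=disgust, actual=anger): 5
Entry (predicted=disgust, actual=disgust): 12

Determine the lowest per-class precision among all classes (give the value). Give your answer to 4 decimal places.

Per-class precision (TP/(TP+FP)):
  sad: TP=7, FP=1+7+3=11 → 7/18 = 0.38889
  surprise: TP=11, FP=3+5+5=13 → 11/24 = 0.45833
  anger: TP=17, FP=1+1+5=7 → 17/24 = 0.70833
  disgust: TP=12, FP=2+0+5=7 → 12/19 = 0.63158
Lowest is class 'sad' with precision = 0.3889.

0.3889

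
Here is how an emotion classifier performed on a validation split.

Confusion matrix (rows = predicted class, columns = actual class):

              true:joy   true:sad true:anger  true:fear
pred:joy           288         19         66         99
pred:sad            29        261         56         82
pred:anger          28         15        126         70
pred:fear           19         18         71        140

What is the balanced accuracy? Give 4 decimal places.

Balanced accuracy = mean of per-class recall.
  joy: recall = 288/364 = 0.79121
  sad: recall = 261/313 = 0.83387
  anger: recall = 126/319 = 0.39498
  fear: recall = 140/391 = 0.35806
Mean = (0.79121 + 0.83387 + 0.39498 + 0.35806) / 4 = 0.5945

0.5945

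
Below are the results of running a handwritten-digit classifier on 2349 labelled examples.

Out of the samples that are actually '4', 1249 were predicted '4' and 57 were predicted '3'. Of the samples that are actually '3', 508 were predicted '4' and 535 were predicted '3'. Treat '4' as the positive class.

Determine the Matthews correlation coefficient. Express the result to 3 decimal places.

MCC = (TP·TN − FP·FN) / √((TP+FP)(TP+FN)(TN+FP)(TN+FN))
Numerator = 1249·535 − 508·57 = 639259
Denominator = √(1757·1306·1043·592) = √1416840470752 = 1190311.0815
MCC = 639259 / 1190311.0815 = 0.537

0.537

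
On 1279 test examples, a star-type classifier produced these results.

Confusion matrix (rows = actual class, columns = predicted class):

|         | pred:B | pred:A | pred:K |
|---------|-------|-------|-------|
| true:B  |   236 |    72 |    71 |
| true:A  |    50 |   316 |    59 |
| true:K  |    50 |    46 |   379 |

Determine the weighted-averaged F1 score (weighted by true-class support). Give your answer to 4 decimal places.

Per-class F1 score (2·TP/(2·TP+FP+FN)):
  B: TP=236, FP=50+50=100, FN=72+71=143 → 472/715 = 0.66014
  A: TP=316, FP=72+46=118, FN=50+59=109 → 632/859 = 0.73574
  K: TP=379, FP=71+59=130, FN=50+46=96 → 758/984 = 0.77033
Weighted-F1 score = Σ (supportᵢ/N)·F1 scoreᵢ with N=1279: (379/1279)·0.66014 + (425/1279)·0.73574 + (475/1279)·0.77033 = 0.7262

0.7262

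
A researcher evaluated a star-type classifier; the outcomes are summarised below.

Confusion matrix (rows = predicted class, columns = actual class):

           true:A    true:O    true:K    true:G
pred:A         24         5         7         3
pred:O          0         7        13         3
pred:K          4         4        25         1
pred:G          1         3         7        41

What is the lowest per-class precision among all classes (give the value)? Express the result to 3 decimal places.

Per-class precision (TP/(TP+FP)):
  A: TP=24, FP=5+7+3=15 → 24/39 = 0.6154
  O: TP=7, FP=0+13+3=16 → 7/23 = 0.3043
  K: TP=25, FP=4+4+1=9 → 25/34 = 0.7353
  G: TP=41, FP=1+3+7=11 → 41/52 = 0.7885
Lowest is class 'O' with precision = 0.304.

0.304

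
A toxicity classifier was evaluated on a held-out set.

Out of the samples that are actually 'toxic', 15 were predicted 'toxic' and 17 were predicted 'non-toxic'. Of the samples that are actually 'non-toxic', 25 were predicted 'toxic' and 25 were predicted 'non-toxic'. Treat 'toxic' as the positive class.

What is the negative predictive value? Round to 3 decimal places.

NPV = TN/(TN+FN) = 25/(25+17) = 0.595

0.595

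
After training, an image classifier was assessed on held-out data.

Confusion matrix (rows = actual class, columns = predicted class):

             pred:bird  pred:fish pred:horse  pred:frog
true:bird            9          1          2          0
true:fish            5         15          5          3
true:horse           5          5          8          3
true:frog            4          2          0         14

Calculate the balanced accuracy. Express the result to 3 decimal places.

Balanced accuracy = mean of per-class recall.
  bird: recall = 9/12 = 0.7500
  fish: recall = 15/28 = 0.5357
  horse: recall = 8/21 = 0.3810
  frog: recall = 14/20 = 0.7000
Mean = (0.7500 + 0.5357 + 0.3810 + 0.7000) / 4 = 0.592

0.592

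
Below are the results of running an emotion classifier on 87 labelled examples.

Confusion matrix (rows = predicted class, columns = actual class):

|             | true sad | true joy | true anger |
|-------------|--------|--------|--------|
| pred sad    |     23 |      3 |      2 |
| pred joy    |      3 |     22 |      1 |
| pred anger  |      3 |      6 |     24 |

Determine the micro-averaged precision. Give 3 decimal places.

0.793

Micro-averaging pools counts across classes: ΣTP=69, ΣFP=18, ΣFN=18.
Micro-precision = TP/(TP+FP) on pooled counts = 0.793 (equals overall accuracy in single-label multiclass).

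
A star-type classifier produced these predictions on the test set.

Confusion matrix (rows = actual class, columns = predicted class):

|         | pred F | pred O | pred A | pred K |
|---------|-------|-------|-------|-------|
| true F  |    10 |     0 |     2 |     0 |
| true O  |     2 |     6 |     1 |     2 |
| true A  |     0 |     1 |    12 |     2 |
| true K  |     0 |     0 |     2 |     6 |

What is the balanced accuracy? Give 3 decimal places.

0.732

Balanced accuracy = mean of per-class recall.
  F: recall = 10/12 = 0.8333
  O: recall = 6/11 = 0.5455
  A: recall = 12/15 = 0.8000
  K: recall = 6/8 = 0.7500
Mean = (0.8333 + 0.5455 + 0.8000 + 0.7500) / 4 = 0.732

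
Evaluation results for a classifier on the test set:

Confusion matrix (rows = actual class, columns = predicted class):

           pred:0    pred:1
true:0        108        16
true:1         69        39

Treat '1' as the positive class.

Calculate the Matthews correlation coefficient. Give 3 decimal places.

MCC = (TP·TN − FP·FN) / √((TP+FP)(TP+FN)(TN+FP)(TN+FN))
Numerator = 39·108 − 16·69 = 3108
Denominator = √(55·108·124·177) = √130371120 = 11418.0173
MCC = 3108 / 11418.0173 = 0.272

0.272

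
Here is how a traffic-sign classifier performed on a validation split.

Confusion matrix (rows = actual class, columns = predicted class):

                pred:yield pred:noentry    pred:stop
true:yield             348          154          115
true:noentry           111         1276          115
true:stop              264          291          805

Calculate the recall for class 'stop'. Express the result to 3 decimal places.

Take TP from the diagonal, FP from the rest of the 'stop' prediction marginal, FN from the rest of the 'stop' actual marginal.
recall = TP/(TP+FN).
stop: TP=805, FN=264+291=555 → 805/1360 = 0.5919

0.592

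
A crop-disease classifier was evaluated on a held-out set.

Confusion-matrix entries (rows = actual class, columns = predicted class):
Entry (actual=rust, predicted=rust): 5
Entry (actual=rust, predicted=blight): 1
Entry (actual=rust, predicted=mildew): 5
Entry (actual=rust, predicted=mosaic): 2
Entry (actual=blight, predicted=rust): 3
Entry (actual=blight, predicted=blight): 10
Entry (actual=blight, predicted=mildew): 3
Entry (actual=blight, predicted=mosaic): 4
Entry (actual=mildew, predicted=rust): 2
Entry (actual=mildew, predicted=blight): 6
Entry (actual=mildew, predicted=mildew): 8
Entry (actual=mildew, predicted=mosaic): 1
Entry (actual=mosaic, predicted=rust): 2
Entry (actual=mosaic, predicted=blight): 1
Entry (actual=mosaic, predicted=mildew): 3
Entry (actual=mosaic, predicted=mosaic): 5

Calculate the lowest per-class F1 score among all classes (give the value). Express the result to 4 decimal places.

0.4000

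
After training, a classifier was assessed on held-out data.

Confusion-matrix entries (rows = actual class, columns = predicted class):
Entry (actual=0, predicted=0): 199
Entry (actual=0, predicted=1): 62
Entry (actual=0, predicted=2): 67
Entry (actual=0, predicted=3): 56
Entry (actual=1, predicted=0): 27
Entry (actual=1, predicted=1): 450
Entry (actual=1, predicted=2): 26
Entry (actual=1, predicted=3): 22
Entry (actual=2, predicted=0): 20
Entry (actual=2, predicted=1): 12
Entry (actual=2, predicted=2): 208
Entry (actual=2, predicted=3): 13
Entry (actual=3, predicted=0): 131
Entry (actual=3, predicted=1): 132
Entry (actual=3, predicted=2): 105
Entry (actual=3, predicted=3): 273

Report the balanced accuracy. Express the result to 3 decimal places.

0.656

Balanced accuracy = mean of per-class recall.
  0: recall = 199/384 = 0.5182
  1: recall = 450/525 = 0.8571
  2: recall = 208/253 = 0.8221
  3: recall = 273/641 = 0.4259
Mean = (0.5182 + 0.8571 + 0.8221 + 0.4259) / 4 = 0.656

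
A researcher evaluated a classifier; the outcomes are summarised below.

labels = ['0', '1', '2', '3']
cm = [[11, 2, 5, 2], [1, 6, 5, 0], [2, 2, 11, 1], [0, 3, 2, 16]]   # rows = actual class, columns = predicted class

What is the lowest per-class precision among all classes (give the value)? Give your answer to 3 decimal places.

0.462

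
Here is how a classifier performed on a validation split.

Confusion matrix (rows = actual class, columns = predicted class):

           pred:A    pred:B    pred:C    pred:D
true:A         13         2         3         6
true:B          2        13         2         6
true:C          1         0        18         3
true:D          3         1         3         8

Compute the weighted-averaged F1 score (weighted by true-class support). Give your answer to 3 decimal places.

0.627

Per-class F1 score (2·TP/(2·TP+FP+FN)):
  A: TP=13, FP=2+1+3=6, FN=2+3+6=11 → 26/43 = 0.6047
  B: TP=13, FP=2+0+1=3, FN=2+2+6=10 → 26/39 = 0.6667
  C: TP=18, FP=3+2+3=8, FN=1+0+3=4 → 36/48 = 0.7500
  D: TP=8, FP=6+6+3=15, FN=3+1+3=7 → 16/38 = 0.4211
Weighted-F1 score = Σ (supportᵢ/N)·F1 scoreᵢ with N=84: (24/84)·0.6047 + (23/84)·0.6667 + (22/84)·0.7500 + (15/84)·0.4211 = 0.627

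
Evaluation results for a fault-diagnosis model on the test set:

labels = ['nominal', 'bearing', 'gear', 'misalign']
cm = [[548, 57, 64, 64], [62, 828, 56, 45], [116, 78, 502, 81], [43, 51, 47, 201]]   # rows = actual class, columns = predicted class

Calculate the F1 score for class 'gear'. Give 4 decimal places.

Take TP from the diagonal, FP from the rest of the 'gear' prediction marginal, FN from the rest of the 'gear' actual marginal.
F1 score = 2·TP/(2·TP+FP+FN).
gear: TP=502, FP=64+56+47=167, FN=116+78+81=275 → 1004/1446 = 0.69433

0.6943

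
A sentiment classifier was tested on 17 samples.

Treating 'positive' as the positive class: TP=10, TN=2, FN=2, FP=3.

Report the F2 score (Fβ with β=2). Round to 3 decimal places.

Fβ = (1+β²)·TP / ((1+β²)·TP + β²·FN + FP), with β²=4
= 5·10 / (5·10 + 4·2 + 3) = 0.820

0.820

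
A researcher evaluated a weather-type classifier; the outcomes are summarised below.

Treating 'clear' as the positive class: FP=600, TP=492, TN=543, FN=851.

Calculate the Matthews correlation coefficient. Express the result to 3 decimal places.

MCC = (TP·TN − FP·FN) / √((TP+FP)(TP+FN)(TN+FP)(TN+FN))
Numerator = 492·543 − 600·851 = -243444
Denominator = √(1092·1343·1143·1394) = √2336725270152 = 1528635.1004
MCC = -243444 / 1528635.1004 = -0.159

-0.159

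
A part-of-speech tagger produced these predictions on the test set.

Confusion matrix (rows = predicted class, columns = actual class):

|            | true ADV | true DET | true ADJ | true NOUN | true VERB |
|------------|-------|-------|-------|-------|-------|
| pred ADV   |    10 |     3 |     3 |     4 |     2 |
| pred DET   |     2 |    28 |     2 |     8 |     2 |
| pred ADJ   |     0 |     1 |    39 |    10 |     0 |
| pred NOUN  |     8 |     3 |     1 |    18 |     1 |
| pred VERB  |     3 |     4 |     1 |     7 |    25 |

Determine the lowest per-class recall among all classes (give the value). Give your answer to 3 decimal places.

0.383

Per-class recall (TP/(TP+FN)):
  ADV: TP=10, FN=2+0+8+3=13 → 10/23 = 0.4348
  DET: TP=28, FN=3+1+3+4=11 → 28/39 = 0.7179
  ADJ: TP=39, FN=3+2+1+1=7 → 39/46 = 0.8478
  NOUN: TP=18, FN=4+8+10+7=29 → 18/47 = 0.3830
  VERB: TP=25, FN=2+2+0+1=5 → 25/30 = 0.8333
Lowest is class 'NOUN' with recall = 0.383.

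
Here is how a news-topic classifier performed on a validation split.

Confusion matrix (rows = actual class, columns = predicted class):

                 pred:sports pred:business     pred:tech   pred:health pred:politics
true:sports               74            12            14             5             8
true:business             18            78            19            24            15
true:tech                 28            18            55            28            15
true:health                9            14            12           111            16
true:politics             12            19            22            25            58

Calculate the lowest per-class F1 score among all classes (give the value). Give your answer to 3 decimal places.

Per-class F1 score (2·TP/(2·TP+FP+FN)):
  sports: TP=74, FP=18+28+9+12=67, FN=12+14+5+8=39 → 148/254 = 0.5827
  business: TP=78, FP=12+18+14+19=63, FN=18+19+24+15=76 → 156/295 = 0.5288
  tech: TP=55, FP=14+19+12+22=67, FN=28+18+28+15=89 → 110/266 = 0.4135
  health: TP=111, FP=5+24+28+25=82, FN=9+14+12+16=51 → 222/355 = 0.6254
  politics: TP=58, FP=8+15+15+16=54, FN=12+19+22+25=78 → 116/248 = 0.4677
Lowest is class 'tech' with F1 score = 0.414.

0.414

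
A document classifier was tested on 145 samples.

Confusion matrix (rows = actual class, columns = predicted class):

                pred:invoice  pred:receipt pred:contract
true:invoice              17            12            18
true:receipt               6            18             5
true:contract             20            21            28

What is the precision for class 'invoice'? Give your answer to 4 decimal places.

0.3953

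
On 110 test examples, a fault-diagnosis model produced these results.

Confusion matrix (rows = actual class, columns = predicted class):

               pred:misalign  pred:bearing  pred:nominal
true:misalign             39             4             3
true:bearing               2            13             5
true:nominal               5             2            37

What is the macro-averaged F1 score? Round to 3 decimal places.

0.782

Per-class F1 score (2·TP/(2·TP+FP+FN)):
  misalign: TP=39, FP=2+5=7, FN=4+3=7 → 78/92 = 0.8478
  bearing: TP=13, FP=4+2=6, FN=2+5=7 → 26/39 = 0.6667
  nominal: TP=37, FP=3+5=8, FN=5+2=7 → 74/89 = 0.8315
Macro-F1 score = mean = (0.8478 + 0.6667 + 0.8315) / 3 = 0.782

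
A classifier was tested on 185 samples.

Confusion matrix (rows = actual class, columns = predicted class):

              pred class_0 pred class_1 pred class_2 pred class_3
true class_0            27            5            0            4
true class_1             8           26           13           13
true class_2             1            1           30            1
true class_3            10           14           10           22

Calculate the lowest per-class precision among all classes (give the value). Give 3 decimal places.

0.550

Per-class precision (TP/(TP+FP)):
  class_0: TP=27, FP=8+1+10=19 → 27/46 = 0.5870
  class_1: TP=26, FP=5+1+14=20 → 26/46 = 0.5652
  class_2: TP=30, FP=0+13+10=23 → 30/53 = 0.5660
  class_3: TP=22, FP=4+13+1=18 → 22/40 = 0.5500
Lowest is class 'class_3' with precision = 0.550.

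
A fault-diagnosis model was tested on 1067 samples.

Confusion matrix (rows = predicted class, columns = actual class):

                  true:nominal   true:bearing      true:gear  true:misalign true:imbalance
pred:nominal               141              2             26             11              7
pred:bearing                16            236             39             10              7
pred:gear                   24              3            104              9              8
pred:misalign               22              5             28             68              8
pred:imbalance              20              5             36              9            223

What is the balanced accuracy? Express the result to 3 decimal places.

Balanced accuracy = mean of per-class recall.
  nominal: recall = 141/223 = 0.6323
  bearing: recall = 236/251 = 0.9402
  gear: recall = 104/233 = 0.4464
  misalign: recall = 68/107 = 0.6355
  imbalance: recall = 223/253 = 0.8814
Mean = (0.6323 + 0.9402 + 0.4464 + 0.6355 + 0.8814) / 5 = 0.707

0.707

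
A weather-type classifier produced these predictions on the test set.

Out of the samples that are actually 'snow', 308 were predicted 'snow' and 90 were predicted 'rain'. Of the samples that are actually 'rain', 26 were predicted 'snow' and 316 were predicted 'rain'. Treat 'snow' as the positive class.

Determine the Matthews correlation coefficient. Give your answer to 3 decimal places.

MCC = (TP·TN − FP·FN) / √((TP+FP)(TP+FN)(TN+FP)(TN+FN))
Numerator = 308·316 − 26·90 = 94988
Denominator = √(334·398·342·406) = √18457874064 = 135859.7588
MCC = 94988 / 135859.7588 = 0.699

0.699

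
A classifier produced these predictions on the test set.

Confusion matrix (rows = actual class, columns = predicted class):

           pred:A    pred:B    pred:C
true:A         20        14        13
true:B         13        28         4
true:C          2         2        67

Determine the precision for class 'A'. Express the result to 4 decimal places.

Take TP from the diagonal, FP from the rest of the 'A' prediction marginal, FN from the rest of the 'A' actual marginal.
precision = TP/(TP+FP).
A: TP=20, FP=13+2=15 → 20/35 = 0.57143

0.5714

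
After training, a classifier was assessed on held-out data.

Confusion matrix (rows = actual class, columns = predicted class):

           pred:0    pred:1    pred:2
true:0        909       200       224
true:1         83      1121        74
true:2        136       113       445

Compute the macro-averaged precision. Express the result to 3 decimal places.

0.729

Per-class precision (TP/(TP+FP)):
  0: TP=909, FP=83+136=219 → 909/1128 = 0.8059
  1: TP=1121, FP=200+113=313 → 1121/1434 = 0.7817
  2: TP=445, FP=224+74=298 → 445/743 = 0.5989
Macro-precision = mean = (0.8059 + 0.7817 + 0.5989) / 3 = 0.729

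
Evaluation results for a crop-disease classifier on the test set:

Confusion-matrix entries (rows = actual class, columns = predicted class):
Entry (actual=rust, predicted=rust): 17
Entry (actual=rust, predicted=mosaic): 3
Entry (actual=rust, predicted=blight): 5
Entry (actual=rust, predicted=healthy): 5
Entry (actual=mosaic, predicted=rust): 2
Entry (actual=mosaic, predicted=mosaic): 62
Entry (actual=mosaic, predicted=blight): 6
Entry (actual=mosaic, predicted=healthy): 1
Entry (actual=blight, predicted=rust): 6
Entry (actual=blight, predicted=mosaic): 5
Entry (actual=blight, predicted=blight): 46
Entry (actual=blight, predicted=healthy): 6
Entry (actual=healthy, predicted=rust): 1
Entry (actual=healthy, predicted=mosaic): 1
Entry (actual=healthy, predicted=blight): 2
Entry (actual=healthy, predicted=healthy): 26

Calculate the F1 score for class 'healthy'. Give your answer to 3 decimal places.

0.765

F1 score = 2·TP/(2·TP+FP+FN).
healthy: TP=26, FP=5+1+6=12, FN=1+1+2=4 → 52/68 = 0.7647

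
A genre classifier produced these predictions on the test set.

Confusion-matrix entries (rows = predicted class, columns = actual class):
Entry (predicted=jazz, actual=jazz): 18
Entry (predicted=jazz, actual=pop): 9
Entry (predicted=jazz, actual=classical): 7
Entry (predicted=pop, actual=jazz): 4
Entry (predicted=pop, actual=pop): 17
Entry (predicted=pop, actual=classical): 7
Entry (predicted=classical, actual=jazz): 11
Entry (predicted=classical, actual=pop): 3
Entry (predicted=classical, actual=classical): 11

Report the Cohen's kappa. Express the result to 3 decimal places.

Observed agreement pₒ = trace/N = 46/87 = 0.5287
Expected agreement pₑ = Σ (rowᵢ·colᵢ)/N² = (33·34 + 29·28 + 25·25)/87² = 0.3381
κ = (pₒ − pₑ)/(1 − pₑ) = (0.5287 − 0.3381)/(1 − 0.3381) = 0.288

0.288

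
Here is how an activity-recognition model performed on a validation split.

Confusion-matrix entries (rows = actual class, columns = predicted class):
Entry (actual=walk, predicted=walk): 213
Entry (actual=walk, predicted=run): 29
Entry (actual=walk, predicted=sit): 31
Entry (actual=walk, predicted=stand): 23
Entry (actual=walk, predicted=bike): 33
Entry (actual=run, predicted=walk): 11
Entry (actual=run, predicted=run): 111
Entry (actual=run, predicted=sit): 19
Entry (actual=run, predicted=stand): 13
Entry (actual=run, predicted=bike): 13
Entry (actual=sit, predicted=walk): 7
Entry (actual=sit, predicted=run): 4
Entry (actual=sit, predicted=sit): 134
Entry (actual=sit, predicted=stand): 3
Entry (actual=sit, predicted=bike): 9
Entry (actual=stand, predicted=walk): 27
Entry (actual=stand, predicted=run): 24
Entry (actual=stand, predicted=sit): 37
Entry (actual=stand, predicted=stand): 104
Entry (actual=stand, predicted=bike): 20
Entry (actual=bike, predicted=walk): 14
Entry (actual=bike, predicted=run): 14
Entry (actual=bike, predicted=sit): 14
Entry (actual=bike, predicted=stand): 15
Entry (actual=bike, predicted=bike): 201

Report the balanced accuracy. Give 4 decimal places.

Balanced accuracy = mean of per-class recall.
  walk: recall = 213/329 = 0.64742
  run: recall = 111/167 = 0.66467
  sit: recall = 134/157 = 0.85350
  stand: recall = 104/212 = 0.49057
  bike: recall = 201/258 = 0.77907
Mean = (0.64742 + 0.66467 + 0.85350 + 0.49057 + 0.77907) / 5 = 0.6870

0.6870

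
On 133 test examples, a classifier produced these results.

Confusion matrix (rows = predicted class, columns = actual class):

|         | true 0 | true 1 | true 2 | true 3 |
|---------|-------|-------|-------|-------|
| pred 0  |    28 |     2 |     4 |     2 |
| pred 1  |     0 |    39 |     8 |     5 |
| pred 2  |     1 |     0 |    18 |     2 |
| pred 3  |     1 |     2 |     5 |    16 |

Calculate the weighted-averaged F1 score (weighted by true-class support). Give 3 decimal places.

0.749

Per-class F1 score (2·TP/(2·TP+FP+FN)):
  0: TP=28, FP=2+4+2=8, FN=0+1+1=2 → 56/66 = 0.8485
  1: TP=39, FP=0+8+5=13, FN=2+0+2=4 → 78/95 = 0.8211
  2: TP=18, FP=1+0+2=3, FN=4+8+5=17 → 36/56 = 0.6429
  3: TP=16, FP=1+2+5=8, FN=2+5+2=9 → 32/49 = 0.6531
Weighted-F1 score = Σ (supportᵢ/N)·F1 scoreᵢ with N=133: (30/133)·0.8485 + (43/133)·0.8211 + (35/133)·0.6429 + (25/133)·0.6531 = 0.749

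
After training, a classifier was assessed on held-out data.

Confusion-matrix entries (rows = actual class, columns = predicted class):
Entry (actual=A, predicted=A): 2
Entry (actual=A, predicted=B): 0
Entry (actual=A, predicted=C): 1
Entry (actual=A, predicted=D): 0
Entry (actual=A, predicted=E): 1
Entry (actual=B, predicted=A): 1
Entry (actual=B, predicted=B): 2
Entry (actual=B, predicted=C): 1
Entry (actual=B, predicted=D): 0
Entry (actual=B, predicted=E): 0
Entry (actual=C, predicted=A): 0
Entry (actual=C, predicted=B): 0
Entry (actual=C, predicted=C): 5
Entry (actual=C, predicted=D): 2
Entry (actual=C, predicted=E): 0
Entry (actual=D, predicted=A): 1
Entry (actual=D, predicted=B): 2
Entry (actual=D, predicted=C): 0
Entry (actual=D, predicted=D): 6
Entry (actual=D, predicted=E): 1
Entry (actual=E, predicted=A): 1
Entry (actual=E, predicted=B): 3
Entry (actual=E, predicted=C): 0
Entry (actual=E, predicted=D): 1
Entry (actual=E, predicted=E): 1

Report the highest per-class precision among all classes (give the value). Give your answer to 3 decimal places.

0.714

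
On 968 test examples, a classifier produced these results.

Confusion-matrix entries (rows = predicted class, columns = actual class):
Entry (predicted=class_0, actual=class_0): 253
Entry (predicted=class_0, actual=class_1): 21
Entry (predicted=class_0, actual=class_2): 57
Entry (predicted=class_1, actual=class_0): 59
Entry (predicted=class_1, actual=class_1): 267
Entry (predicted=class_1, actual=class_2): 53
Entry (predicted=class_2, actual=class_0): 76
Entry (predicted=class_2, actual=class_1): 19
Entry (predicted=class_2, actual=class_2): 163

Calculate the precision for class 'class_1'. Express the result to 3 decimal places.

Treat 'class_1' as positive and all other classes as negative.
precision = TP/(TP+FP).
class_1: TP=267, FP=59+53=112 → 267/379 = 0.7045

0.704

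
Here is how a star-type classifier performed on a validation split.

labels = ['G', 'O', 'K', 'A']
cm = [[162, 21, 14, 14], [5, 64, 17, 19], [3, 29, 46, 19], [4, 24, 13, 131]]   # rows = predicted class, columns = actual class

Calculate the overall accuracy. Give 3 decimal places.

Accuracy = trace / total = (162+64+46+131=403) / 585 = 403/585 = 0.689

0.689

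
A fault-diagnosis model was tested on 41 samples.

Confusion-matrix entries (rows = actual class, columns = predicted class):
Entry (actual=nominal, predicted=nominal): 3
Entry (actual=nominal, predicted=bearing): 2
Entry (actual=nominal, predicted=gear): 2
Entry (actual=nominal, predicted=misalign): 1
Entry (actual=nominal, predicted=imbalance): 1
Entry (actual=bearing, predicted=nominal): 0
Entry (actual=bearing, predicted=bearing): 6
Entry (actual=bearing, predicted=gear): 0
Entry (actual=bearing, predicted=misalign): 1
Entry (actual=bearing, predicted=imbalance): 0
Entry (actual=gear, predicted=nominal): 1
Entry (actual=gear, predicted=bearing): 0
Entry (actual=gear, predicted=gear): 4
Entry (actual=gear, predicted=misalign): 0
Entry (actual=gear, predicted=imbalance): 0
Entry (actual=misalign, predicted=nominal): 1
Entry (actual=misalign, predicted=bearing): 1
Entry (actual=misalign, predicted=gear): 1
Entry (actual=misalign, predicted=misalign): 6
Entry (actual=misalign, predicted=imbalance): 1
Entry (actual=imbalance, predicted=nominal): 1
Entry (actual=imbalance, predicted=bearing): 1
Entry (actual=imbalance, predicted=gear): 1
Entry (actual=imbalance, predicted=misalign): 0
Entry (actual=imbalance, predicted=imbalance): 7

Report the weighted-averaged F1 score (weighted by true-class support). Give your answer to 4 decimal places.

0.6257

Per-class F1 score (2·TP/(2·TP+FP+FN)):
  nominal: TP=3, FP=0+1+1+1=3, FN=2+2+1+1=6 → 6/15 = 0.40000
  bearing: TP=6, FP=2+0+1+1=4, FN=0+0+1+0=1 → 12/17 = 0.70588
  gear: TP=4, FP=2+0+1+1=4, FN=1+0+0+0=1 → 8/13 = 0.61538
  misalign: TP=6, FP=1+1+0+0=2, FN=1+1+1+1=4 → 12/18 = 0.66667
  imbalance: TP=7, FP=1+0+0+1=2, FN=1+1+1+0=3 → 14/19 = 0.73684
Weighted-F1 score = Σ (supportᵢ/N)·F1 scoreᵢ with N=41: (9/41)·0.40000 + (7/41)·0.70588 + (5/41)·0.61538 + (10/41)·0.66667 + (10/41)·0.73684 = 0.6257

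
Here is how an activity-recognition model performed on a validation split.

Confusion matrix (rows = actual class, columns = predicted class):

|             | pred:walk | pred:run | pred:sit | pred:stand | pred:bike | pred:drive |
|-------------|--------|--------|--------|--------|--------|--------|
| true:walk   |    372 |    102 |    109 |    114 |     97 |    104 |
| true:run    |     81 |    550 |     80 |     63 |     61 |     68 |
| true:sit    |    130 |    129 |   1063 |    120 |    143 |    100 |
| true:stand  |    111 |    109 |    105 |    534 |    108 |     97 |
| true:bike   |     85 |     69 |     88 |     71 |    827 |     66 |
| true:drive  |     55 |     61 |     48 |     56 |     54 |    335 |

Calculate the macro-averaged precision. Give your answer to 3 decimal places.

0.555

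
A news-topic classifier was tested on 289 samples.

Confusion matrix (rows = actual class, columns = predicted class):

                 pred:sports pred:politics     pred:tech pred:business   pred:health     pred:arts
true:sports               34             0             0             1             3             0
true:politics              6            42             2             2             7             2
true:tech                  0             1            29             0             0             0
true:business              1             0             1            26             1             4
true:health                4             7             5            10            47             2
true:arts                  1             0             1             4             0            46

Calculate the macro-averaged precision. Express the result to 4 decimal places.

Per-class precision (TP/(TP+FP)):
  sports: TP=34, FP=6+0+1+4+1=12 → 34/46 = 0.73913
  politics: TP=42, FP=0+1+0+7+0=8 → 42/50 = 0.84000
  tech: TP=29, FP=0+2+1+5+1=9 → 29/38 = 0.76316
  business: TP=26, FP=1+2+0+10+4=17 → 26/43 = 0.60465
  health: TP=47, FP=3+7+0+1+0=11 → 47/58 = 0.81034
  arts: TP=46, FP=0+2+0+4+2=8 → 46/54 = 0.85185
Macro-precision = mean = (0.73913 + 0.84000 + 0.76316 + 0.60465 + 0.81034 + 0.85185) / 6 = 0.7682

0.7682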